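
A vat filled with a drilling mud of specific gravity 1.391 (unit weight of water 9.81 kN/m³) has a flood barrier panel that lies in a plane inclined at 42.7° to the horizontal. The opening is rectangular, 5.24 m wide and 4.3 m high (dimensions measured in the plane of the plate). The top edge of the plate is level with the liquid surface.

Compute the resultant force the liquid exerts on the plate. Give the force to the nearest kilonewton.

F ≈ 448 kN

γ = 1.391 × 9.81 = 13.64571 kN/m³.
Let θ = 42.7° be the plate's angle to the horizontal; measure y along the incline from where the plane meets the free surface. Vertical depth h = y·sinθ with sinθ = 0.678160.
The centroid lies 4.3/2 = 2.15 m below the top edge, so y_c = 2.15 m and h_c = 2.15 × 0.678160 = 1.45804 m.
A = 5.24 × 4.3 = 22.532 m².
Resultant F = γ·h_c·A = 13.64571 × 1.45804 × 22.532 = 448.296 kN.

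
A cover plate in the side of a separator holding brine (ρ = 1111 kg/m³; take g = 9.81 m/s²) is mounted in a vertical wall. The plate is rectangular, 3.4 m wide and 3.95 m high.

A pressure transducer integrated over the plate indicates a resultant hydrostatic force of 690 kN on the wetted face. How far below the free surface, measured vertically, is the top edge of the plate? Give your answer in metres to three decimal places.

d_top ≈ 2.739 m

γ = ρg = 1111 × 9.81 / 1000 = 10.89891 kN/m³.
A = 3.4 × 3.95 = 13.43 m².
From F = γ·h_c·A, the centroid depth is h_c = 690/(10.89891 × 13.43) = 4.714 m.
The centroid lies 3.95/2 = 1.975 m below the top edge, so the top edge sits at h_top = 4.714 − 1.975 = 2.739 m below the surface.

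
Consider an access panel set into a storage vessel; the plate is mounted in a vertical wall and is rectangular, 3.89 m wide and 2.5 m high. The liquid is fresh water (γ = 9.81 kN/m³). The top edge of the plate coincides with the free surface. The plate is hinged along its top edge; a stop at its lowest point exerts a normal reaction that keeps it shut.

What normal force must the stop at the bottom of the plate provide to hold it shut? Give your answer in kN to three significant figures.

P ≈ 79.5 kN

γ = 9.81 kN/m³.
The centroid lies 2.5/2 = 1.25 m below the top edge, so the centroid depth is h_c = 1.25 m.
A = 3.89 × 2.5 = 9.725 m².
Resultant F = γ·h_c·A = 9.81 × 1.25 × 9.725 = 119.253 kN.
I_c = b·h³/12 = 3.89 × 2.5³/12 = 5.0651 m⁴.
Centre of pressure: y_p = y_c + I_c/(y_c·A) = 1.25 + 5.0651/(1.25 × 9.725) = 1.25 + 0.416666 = 1.66667 m along the plane.
The resultant acts 1.25 + 0.416666 = 1.66667 m (along the plate) below the hinge at the top edge, so the moment about the hinge is M = F × 1.66667 = 119.253 × 1.66667 = 198.755 kN·m.
A normal force at the bottom, 2.5 m from the hinge, must supply this moment: P = 198.755/2.5 = 79.502 kN.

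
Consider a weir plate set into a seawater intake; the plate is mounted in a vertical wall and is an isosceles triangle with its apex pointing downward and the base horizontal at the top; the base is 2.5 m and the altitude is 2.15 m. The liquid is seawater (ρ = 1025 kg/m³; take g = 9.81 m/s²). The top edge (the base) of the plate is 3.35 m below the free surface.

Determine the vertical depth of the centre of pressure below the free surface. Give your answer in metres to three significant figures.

γ = ρg = 1025 × 9.81 / 1000 = 10.05525 kN/m³.
With the apex down, the centroid sits h/3 = 2.15/3 = 0.716667 m below the base (the top edge), so the centroid depth is h_c = 3.35 + 0.716667 = 4.06667 m.
A = ½ × 2.5 × 2.15 = 2.6875 m².
Resultant F = γ·h_c·A = 10.05525 × 4.06667 × 2.6875 = 109.896 kN.
I_c = b·h³/36 = 2.5 × 2.15³/36 = 0.690165 m⁴.
Centre of pressure: y_p = y_c + I_c/(y_c·A) = 4.06667 + 0.690165/(4.06667 × 2.6875) = 4.06667 + 0.0631489 = 4.12982 m along the plane.

h_p = 4.13 m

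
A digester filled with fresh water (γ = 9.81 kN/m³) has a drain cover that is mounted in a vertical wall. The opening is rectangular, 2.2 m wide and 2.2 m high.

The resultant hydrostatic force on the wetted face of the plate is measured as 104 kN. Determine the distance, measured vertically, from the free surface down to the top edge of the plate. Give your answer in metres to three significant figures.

γ = 9.81 kN/m³.
A = 2.2 × 2.2 = 4.84 m².
From F = γ·h_c·A, the centroid depth is h_c = 104/(9.81 × 4.84) = 2.19038 m.
The centroid lies 2.2/2 = 1.1 m below the top edge, so the top edge sits at h_top = 2.19038 − 1.1 = 1.09038 m below the surface.

d_top ≈ 1.09 m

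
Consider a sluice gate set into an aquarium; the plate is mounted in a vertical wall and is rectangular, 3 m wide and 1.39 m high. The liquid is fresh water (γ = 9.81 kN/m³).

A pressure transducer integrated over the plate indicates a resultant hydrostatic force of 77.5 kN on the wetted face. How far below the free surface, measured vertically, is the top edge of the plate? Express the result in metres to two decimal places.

γ = 9.81 kN/m³.
A = 3 × 1.39 = 4.17 m².
From F = γ·h_c·A, the centroid depth is h_c = 77.5/(9.81 × 4.17) = 1.89451 m.
The centroid lies 1.39/2 = 0.695 m below the top edge, so the top edge sits at h_top = 1.89451 − 0.695 = 1.19951 m below the surface.

d_top ≈ 1.20 m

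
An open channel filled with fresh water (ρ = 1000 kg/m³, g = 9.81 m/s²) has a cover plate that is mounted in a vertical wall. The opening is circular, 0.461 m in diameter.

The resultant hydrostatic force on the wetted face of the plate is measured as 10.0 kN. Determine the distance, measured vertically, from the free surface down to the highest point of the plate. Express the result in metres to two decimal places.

γ = ρg = 1000 × 9.81 = 9810 N/m³ = 9.81 kN/m³.
A = π(0.2305)² = 0.166914 m².
From F = γ·h_c·A, the centroid depth is h_c = 10.0/(9.81 × 0.166914) = 6.10714 m.
The centroid is at the centre, 0.2305 m below the top of the plate, so the highest point sits at h_top = 6.10714 − 0.2305 = 5.87664 m below the surface.

d_top ≈ 5.88 m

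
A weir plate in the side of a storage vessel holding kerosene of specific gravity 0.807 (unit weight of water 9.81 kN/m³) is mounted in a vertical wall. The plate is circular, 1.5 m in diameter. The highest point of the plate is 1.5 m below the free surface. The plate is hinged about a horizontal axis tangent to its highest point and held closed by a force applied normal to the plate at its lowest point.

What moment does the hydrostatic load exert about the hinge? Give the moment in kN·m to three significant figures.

M ≈ 25.6 kN·m

γ = 0.807 × 9.81 = 7.91667 kN/m³.
The centroid is at the centre, 0.75 m below the top of the plate, so the centroid depth is h_c = 1.5 + 0.75 = 2.25 m.
A = π(0.75)² = 1.76715 m².
Resultant F = γ·h_c·A = 7.91667 × 2.25 × 1.76715 = 31.4774 kN.
I_c = πr⁴/4 = π × 0.75⁴/4 = 0.248505 m⁴.
Centre of pressure: y_p = y_c + I_c/(y_c·A) = 2.25 + 0.248505/(2.25 × 1.76715) = 2.25 + 0.0624999 = 2.3125 m along the plane.
The resultant acts 0.75 + 0.0624999 = 0.8125 m (along the plate) below the hinge at the top edge, so the moment about the hinge is M = F × 0.8125 = 31.4774 × 0.8125 = 25.5754 kN·m.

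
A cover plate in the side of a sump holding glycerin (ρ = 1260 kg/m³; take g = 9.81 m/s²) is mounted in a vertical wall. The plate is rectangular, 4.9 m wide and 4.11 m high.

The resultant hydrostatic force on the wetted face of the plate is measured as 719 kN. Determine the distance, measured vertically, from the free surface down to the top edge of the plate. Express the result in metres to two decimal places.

γ = ρg = 1260 × 9.81 / 1000 = 12.3606 kN/m³.
A = 4.9 × 4.11 = 20.139 m².
From F = γ·h_c·A, the centroid depth is h_c = 719/(12.3606 × 20.139) = 2.88836 m.
The centroid lies 4.11/2 = 2.055 m below the top edge, so the top edge sits at h_top = 2.88836 − 2.055 = 0.83336 m below the surface.

d_top ≈ 0.83 m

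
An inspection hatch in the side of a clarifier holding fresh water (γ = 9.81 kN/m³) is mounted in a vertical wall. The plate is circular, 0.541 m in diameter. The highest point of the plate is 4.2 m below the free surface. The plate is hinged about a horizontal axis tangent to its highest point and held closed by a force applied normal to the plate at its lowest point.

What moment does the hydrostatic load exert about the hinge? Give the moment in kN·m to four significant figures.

M ≈ 2.768 kN·m

γ = 9.81 kN/m³.
The centroid is at the centre, 0.2705 m below the top of the plate, so the centroid depth is h_c = 4.2 + 0.2705 = 4.4705 m.
A = π(0.2705)² = 0.229871 m².
Resultant F = γ·h_c·A = 9.81 × 4.4705 × 0.229871 = 10.0811 kN.
I_c = πr⁴/4 = π × 0.2705⁴/4 = 0.00420493 m⁴.
Centre of pressure: y_p = y_c + I_c/(y_c·A) = 4.4705 + 0.00420493/(4.4705 × 0.229871) = 4.4705 + 0.00409184 = 4.47459 m along the plane.
The resultant acts 0.2705 + 0.00409184 = 0.274592 m (along the plate) below the hinge at the top edge, so the moment about the hinge is M = F × 0.274592 = 10.0811 × 0.274592 = 2.76819 kN·m.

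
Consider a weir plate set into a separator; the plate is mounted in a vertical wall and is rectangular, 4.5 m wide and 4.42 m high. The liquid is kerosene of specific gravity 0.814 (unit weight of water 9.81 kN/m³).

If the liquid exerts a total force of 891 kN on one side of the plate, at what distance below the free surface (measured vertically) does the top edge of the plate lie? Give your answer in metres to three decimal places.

γ = 0.814 × 9.81 = 7.98534 kN/m³.
A = 4.5 × 4.42 = 19.89 m².
From F = γ·h_c·A, the centroid depth is h_c = 891/(7.98534 × 19.89) = 5.60983 m.
The centroid lies 4.42/2 = 2.21 m below the top edge, so the top edge sits at h_top = 5.60983 − 2.21 = 3.39983 m below the surface.

d_top ≈ 3.400 m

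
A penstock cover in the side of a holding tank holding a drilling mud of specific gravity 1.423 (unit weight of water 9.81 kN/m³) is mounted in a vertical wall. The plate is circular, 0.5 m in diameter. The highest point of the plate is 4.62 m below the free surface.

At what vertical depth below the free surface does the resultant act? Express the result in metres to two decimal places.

γ = 1.423 × 9.81 = 13.95963 kN/m³.
The centroid is at the centre, 0.25 m below the top of the plate, so the centroid depth is h_c = 4.62 + 0.25 = 4.87 m.
A = π(0.25)² = 0.19635 m².
Resultant F = γ·h_c·A = 13.95963 × 4.87 × 0.19635 = 13.3485 kN.
I_c = πr⁴/4 = π × 0.25⁴/4 = 0.00306796 m⁴.
Centre of pressure: y_p = y_c + I_c/(y_c·A) = 4.87 + 0.00306796/(4.87 × 0.19635) = 4.87 + 0.00320841 = 4.87321 m along the plane.

h_p = 4.87 m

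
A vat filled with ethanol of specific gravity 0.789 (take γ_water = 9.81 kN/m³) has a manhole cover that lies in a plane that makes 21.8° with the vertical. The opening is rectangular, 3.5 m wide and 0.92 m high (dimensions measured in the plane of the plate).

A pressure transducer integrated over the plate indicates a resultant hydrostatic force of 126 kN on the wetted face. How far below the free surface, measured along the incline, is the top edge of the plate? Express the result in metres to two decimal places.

γ = 0.789 × 9.81 = 7.74009 kN/m³.
A = 3.5 × 0.92 = 3.22 m².
From F = γ·h_c·A, the centroid depth is h_c = 126/(7.74009 × 3.22) = 5.05555 m.
The plate makes 21.8° with the vertical, i.e. θ = 90° − 21.8° = 68.2° to the horizontal. Measuring y along the incline from the free-surface line, vertical depth h = y·sinθ with sinθ = 0.928486.
Along the incline, y_c = h_c/sinθ = 5.05555/0.928486 = 5.44494 m.
The centroid lies 0.92/2 = 0.46 m below the top edge, so the top edge sits at y_top = 5.44494 − 0.46 = 4.98494 m along the incline.

y_top ≈ 4.98 m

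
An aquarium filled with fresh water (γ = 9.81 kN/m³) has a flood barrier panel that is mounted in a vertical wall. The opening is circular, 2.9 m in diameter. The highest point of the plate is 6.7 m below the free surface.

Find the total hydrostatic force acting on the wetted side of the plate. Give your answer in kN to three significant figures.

γ = 9.81 kN/m³.
The centroid is at the centre, 1.45 m below the top of the plate, so the centroid depth is h_c = 6.7 + 1.45 = 8.15 m.
A = π(1.45)² = 6.6052 m².
Resultant F = γ·h_c·A = 9.81 × 8.15 × 6.6052 = 528.096 kN.

F ≈ 528 kN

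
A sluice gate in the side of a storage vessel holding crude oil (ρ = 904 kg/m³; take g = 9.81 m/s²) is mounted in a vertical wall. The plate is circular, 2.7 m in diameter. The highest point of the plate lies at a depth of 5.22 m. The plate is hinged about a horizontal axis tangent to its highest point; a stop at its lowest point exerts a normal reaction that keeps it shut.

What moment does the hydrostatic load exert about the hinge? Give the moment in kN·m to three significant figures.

γ = ρg = 904 × 9.81 / 1000 = 8.86824 kN/m³.
The centroid is at the centre, 1.35 m below the top of the plate, so the centroid depth is h_c = 5.22 + 1.35 = 6.57 m.
A = π(1.35)² = 5.72555 m².
Resultant F = γ·h_c·A = 8.86824 × 6.57 × 5.72555 = 333.595 kN.
I_c = πr⁴/4 = π × 1.35⁴/4 = 2.6087 m⁴.
Centre of pressure: y_p = y_c + I_c/(y_c·A) = 6.57 + 2.6087/(6.57 × 5.72555) = 6.57 + 0.0693492 = 6.63935 m along the plane.
The resultant acts 1.35 + 0.0693492 = 1.41935 m (along the plate) below the hinge at the top edge, so the moment about the hinge is M = F × 1.41935 = 333.595 × 1.41935 = 473.488 kN·m.

M ≈ 473 kN·m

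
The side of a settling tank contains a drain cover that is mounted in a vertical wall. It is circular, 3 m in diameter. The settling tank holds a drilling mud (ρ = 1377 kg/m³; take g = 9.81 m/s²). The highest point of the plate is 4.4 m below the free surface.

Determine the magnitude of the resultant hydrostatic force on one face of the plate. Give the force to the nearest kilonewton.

γ = ρg = 1377 × 9.81 / 1000 = 13.50837 kN/m³.
The centroid is at the centre, 1.5 m below the top of the plate, so the centroid depth is h_c = 4.4 + 1.5 = 5.9 m.
A = π(1.5)² = 7.06858 m².
Resultant F = γ·h_c·A = 13.50837 × 5.9 × 7.06858 = 563.361 kN.

F ≈ 563 kN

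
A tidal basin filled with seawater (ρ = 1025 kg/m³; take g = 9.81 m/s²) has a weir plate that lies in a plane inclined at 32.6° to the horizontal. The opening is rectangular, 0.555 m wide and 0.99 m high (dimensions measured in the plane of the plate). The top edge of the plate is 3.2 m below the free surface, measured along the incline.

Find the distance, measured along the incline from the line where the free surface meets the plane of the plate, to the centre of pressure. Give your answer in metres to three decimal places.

γ = ρg = 1025 × 9.81 / 1000 = 10.05525 kN/m³.
Let θ = 32.6° be the plate's angle to the horizontal; measure y along the incline from where the plane meets the free surface. Vertical depth h = y·sinθ with sinθ = 0.538771.
The centroid lies 0.99/2 = 0.495 m below the top edge, so y_c = 3.2 + 0.495 = 3.695 m and h_c = 3.695 × 0.538771 = 1.99076 m.
A = 0.555 × 0.99 = 0.54945 m².
Resultant F = γ·h_c·A = 10.05525 × 1.99076 × 0.54945 = 10.9987 kN.
I_c = b·h³/12 = 0.555 × 0.99³/12 = 0.0448763 m⁴.
Centre of pressure: y_p = y_c + I_c/(y_c·A) = 3.695 + 0.0448763/(3.695 × 0.54945) = 3.695 + 0.0221042 = 3.7171 m along the plane.

y_p = 3.717 m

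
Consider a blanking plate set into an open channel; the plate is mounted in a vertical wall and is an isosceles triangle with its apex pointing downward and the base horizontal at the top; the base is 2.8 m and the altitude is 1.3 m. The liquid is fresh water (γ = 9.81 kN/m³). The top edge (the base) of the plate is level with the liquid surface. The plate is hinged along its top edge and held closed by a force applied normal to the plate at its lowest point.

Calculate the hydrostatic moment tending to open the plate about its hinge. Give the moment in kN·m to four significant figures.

M ≈ 5.029 kN·m

γ = 9.81 kN/m³.
With the apex down, the centroid sits h/3 = 1.3/3 = 0.433333 m below the base (the top edge), so the centroid depth is h_c = 0.433333 m.
A = ½ × 2.8 × 1.3 = 1.82 m².
Resultant F = γ·h_c·A = 9.81 × 0.433333 × 1.82 = 7.73681 kN.
I_c = b·h³/36 = 2.8 × 1.3³/36 = 0.170878 m⁴.
Centre of pressure: y_p = y_c + I_c/(y_c·A) = 0.433333 + 0.170878/(0.433333 × 1.82) = 0.433333 + 0.216667 = 0.65 m along the plane.
The resultant acts 0.433333 + 0.216667 = 0.65 m (along the plate) below the hinge at the top edge, so the moment about the hinge is M = F × 0.65 = 7.73681 × 0.65 = 5.02893 kN·m.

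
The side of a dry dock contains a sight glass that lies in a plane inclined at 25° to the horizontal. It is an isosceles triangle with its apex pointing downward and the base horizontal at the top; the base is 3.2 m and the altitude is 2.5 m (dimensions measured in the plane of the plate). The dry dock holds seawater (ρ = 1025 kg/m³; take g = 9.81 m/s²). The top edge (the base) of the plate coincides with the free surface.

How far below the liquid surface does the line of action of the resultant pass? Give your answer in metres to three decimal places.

h_p = 0.528 m

γ = ρg = 1025 × 9.81 / 1000 = 10.05525 kN/m³.
Let θ = 25° be the plate's angle to the horizontal; measure y along the incline from where the plane meets the free surface. Vertical depth h = y·sinθ with sinθ = 0.422618.
With the apex down, the centroid sits h/3 = 2.5/3 = 0.833333 m below the base (the top edge), so y_c = 0.833333 m and h_c = 0.833333 × 0.422618 = 0.352182 m.
A = ½ × 3.2 × 2.5 = 4 m².
Resultant F = γ·h_c·A = 10.05525 × 0.352182 × 4 = 14.1651 kN.
I_c = b·h³/36 = 3.2 × 2.5³/36 = 1.38889 m⁴.
Centre of pressure: y_p = y_c + I_c/(y_c·A) = 0.833333 + 1.38889/(0.833333 × 4) = 0.833333 + 0.416667 = 1.25 m along the plane.
Vertically, h_p = y_p·sinθ = 1.25 × 0.422618 = 0.528273 m.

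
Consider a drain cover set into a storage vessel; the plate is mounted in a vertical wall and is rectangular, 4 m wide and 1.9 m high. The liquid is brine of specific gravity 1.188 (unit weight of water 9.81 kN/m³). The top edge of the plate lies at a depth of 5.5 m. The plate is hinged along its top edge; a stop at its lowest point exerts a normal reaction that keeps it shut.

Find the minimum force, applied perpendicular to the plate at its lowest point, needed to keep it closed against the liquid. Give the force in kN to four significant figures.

γ = 1.188 × 9.81 = 11.65428 kN/m³.
The centroid lies 1.9/2 = 0.95 m below the top edge, so the centroid depth is h_c = 5.5 + 0.95 = 6.45 m.
A = 4 × 1.9 = 7.6 m².
Resultant F = γ·h_c·A = 11.65428 × 6.45 × 7.6 = 571.293 kN.
I_c = b·h³/12 = 4 × 1.9³/12 = 2.28633 m⁴.
Centre of pressure: y_p = y_c + I_c/(y_c·A) = 6.45 + 2.28633/(6.45 × 7.6) = 6.45 + 0.0466408 = 6.49664 m along the plane.
The resultant acts 0.95 + 0.0466408 = 0.996641 m (along the plate) below the hinge at the top edge, so the moment about the hinge is M = F × 0.996641 = 571.293 × 0.996641 = 569.374 kN·m.
A normal force at the bottom, 1.9 m from the hinge, must supply this moment: P = 569.374/1.9 = 299.671 kN.

P ≈ 299.7 kN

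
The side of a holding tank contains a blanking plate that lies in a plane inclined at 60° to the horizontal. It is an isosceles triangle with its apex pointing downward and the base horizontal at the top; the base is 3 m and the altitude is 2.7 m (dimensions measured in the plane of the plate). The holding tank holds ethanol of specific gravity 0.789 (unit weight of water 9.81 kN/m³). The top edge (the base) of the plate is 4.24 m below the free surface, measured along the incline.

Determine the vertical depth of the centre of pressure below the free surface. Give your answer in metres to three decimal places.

h_p = 4.520 m

γ = 0.789 × 9.81 = 7.74009 kN/m³.
Let θ = 60° be the plate's angle to the horizontal; measure y along the incline from where the plane meets the free surface. Vertical depth h = y·sinθ with sinθ = 0.866025.
With the apex down, the centroid sits h/3 = 2.7/3 = 0.9 m below the base (the top edge), so y_c = 4.24 + 0.9 = 5.14 m and h_c = 5.14 × 0.866025 = 4.45137 m.
A = ½ × 3 × 2.7 = 4.05 m².
Resultant F = γ·h_c·A = 7.74009 × 4.45137 × 4.05 = 139.539 kN.
I_c = b·h³/36 = 3 × 2.7³/36 = 1.64025 m⁴.
Centre of pressure: y_p = y_c + I_c/(y_c·A) = 5.14 + 1.64025/(5.14 × 4.05) = 5.14 + 0.0787938 = 5.21879 m along the plane.
Vertically, h_p = y_p·sinθ = 5.21879 × 0.866025 = 4.5196 m.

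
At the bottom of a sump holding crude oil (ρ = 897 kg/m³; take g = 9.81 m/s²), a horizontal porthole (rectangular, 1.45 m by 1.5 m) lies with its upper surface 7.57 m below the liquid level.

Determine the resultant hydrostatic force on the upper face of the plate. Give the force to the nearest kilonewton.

γ = ρg = 897 × 9.81 / 1000 = 8.79957 kN/m³.
The plate is horizontal, so pressure is uniform at p = γ·h = 8.79957 × 7.57 = 66.6127 kN/m².
A = 1.45 × 1.5 = 2.175 m².
F = p·A = 66.6127 × 2.175 = 144.883 kN.

F ≈ 145 kN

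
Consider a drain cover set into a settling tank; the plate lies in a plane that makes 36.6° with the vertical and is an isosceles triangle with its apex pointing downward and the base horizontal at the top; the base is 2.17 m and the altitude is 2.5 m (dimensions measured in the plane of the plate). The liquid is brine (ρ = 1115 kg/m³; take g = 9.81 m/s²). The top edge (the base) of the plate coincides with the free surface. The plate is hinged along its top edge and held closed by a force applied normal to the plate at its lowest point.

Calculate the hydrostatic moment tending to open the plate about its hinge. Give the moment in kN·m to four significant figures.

γ = ρg = 1115 × 9.81 / 1000 = 10.93815 kN/m³.
The plate makes 36.6° with the vertical, i.e. θ = 90° − 36.6° = 53.4° to the horizontal. Measuring y along the incline from the free-surface line, vertical depth h = y·sinθ with sinθ = 0.802817.
With the apex down, the centroid sits h/3 = 2.5/3 = 0.833333 m below the base (the top edge), so y_c = 0.833333 m and h_c = 0.833333 × 0.802817 = 0.669014 m.
A = ½ × 2.17 × 2.5 = 2.7125 m².
Resultant F = γ·h_c·A = 10.93815 × 0.669014 × 2.7125 = 19.8495 kN.
I_c = b·h³/36 = 2.17 × 2.5³/36 = 0.94184 m⁴.
Centre of pressure: y_p = y_c + I_c/(y_c·A) = 0.833333 + 0.94184/(0.833333 × 2.7125) = 0.833333 + 0.416667 = 1.25 m along the plane.
The resultant acts 0.833333 + 0.416667 = 1.25 m (along the plate) below the hinge at the top edge, so the moment about the hinge is M = F × 1.25 = 19.8495 × 1.25 = 24.8119 kN·m.

M ≈ 24.81 kN·m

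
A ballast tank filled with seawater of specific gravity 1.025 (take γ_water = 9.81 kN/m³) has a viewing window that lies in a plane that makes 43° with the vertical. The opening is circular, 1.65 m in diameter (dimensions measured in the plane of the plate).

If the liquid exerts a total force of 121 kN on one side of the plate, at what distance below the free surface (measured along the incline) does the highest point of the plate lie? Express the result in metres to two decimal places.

γ = 1.025 × 9.81 = 10.05525 kN/m³.
A = π(0.825)² = 2.13825 m².
From F = γ·h_c·A, the centroid depth is h_c = 121/(10.05525 × 2.13825) = 5.62774 m.
The plate makes 43° with the vertical, i.e. θ = 90° − 43° = 47° to the horizontal. Measuring y along the incline from the free-surface line, vertical depth h = y·sinθ with sinθ = 0.731354.
Along the incline, y_c = h_c/sinθ = 5.62774/0.731354 = 7.69496 m.
The centroid is at the centre, 0.825 m below the top of the plate, so the highest point sits at y_top = 7.69496 − 0.825 = 6.86996 m along the incline.

y_top ≈ 6.87 m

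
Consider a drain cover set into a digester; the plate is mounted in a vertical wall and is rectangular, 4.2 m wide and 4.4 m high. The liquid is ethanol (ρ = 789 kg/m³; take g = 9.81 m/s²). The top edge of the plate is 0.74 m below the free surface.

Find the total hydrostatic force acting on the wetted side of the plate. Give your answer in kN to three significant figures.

γ = ρg = 789 × 9.81 / 1000 = 7.74009 kN/m³.
The centroid lies 4.4/2 = 2.2 m below the top edge, so the centroid depth is h_c = 0.74 + 2.2 = 2.94 m.
A = 4.2 × 4.4 = 18.48 m².
Resultant F = γ·h_c·A = 7.74009 × 2.94 × 18.48 = 420.528 kN.

F ≈ 421 kN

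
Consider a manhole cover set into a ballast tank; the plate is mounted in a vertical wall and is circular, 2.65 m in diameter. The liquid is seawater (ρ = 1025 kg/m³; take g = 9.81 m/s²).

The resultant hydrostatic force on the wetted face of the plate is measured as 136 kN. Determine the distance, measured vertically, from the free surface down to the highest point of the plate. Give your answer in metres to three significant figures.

d_top ≈ 1.13 m

γ = ρg = 1025 × 9.81 / 1000 = 10.05525 kN/m³.
A = π(1.325)² = 5.51546 m².
From F = γ·h_c·A, the centroid depth is h_c = 136/(10.05525 × 5.51546) = 2.45225 m.
The centroid is at the centre, 1.325 m below the top of the plate, so the highest point sits at h_top = 2.45225 − 1.325 = 1.12725 m below the surface.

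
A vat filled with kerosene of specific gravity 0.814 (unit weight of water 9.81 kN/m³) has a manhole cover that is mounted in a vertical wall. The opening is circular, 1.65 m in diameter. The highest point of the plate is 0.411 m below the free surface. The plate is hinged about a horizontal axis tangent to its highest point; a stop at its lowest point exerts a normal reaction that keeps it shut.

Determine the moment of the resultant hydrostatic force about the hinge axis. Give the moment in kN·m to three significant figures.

M ≈ 20.3 kN·m

γ = 0.814 × 9.81 = 7.98534 kN/m³.
The centroid is at the centre, 0.825 m below the top of the plate, so the centroid depth is h_c = 0.411 + 0.825 = 1.236 m.
A = π(0.825)² = 2.13825 m².
Resultant F = γ·h_c·A = 7.98534 × 1.236 × 2.13825 = 21.1043 kN.
I_c = πr⁴/4 = π × 0.825⁴/4 = 0.363836 m⁴.
Centre of pressure: y_p = y_c + I_c/(y_c·A) = 1.236 + 0.363836/(1.236 × 2.13825) = 1.236 + 0.137667 = 1.37367 m along the plane.
The resultant acts 0.825 + 0.137667 = 0.962667 m (along the plate) below the hinge at the top edge, so the moment about the hinge is M = F × 0.962667 = 21.1043 × 0.962667 = 20.3164 kN·m.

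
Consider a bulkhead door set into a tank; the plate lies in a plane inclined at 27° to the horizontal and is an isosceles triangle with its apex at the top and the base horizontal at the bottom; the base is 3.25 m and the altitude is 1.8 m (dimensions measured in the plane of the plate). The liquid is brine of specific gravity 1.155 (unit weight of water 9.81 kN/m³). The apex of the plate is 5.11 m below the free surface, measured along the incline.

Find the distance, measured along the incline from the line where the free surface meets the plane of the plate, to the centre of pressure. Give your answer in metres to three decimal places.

γ = 1.155 × 9.81 = 11.33055 kN/m³.
Let θ = 27° be the plate's angle to the horizontal; measure y along the incline from where the plane meets the free surface. Vertical depth h = y·sinθ with sinθ = 0.453990.
With the apex up, the centroid sits 2h/3 = 2 × 1.8/3 = 1.2 m below the apex, so y_c = 5.11 + 1.2 = 6.31 m and h_c = 6.31 × 0.453990 = 2.86468 m.
A = ½ × 3.25 × 1.8 = 2.925 m².
Resultant F = γ·h_c·A = 11.33055 × 2.86468 × 2.925 = 94.9408 kN.
I_c = b·h³/36 = 3.25 × 1.8³/36 = 0.5265 m⁴.
Centre of pressure: y_p = y_c + I_c/(y_c·A) = 6.31 + 0.5265/(6.31 × 2.925) = 6.31 + 0.0285261 = 6.33853 m along the plane.

y_p = 6.339 m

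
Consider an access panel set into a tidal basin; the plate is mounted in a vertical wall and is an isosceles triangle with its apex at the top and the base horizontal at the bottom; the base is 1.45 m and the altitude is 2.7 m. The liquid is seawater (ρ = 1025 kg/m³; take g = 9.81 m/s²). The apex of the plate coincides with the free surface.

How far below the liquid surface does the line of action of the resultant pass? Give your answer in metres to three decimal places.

h_p = 2.025 m

γ = ρg = 1025 × 9.81 / 1000 = 10.05525 kN/m³.
With the apex up, the centroid sits 2h/3 = 2 × 2.7/3 = 1.8 m below the apex, so the centroid depth is h_c = 1.8 m.
A = ½ × 1.45 × 2.7 = 1.9575 m².
Resultant F = γ·h_c·A = 10.05525 × 1.8 × 1.9575 = 35.4297 kN.
I_c = b·h³/36 = 1.45 × 2.7³/36 = 0.792788 m⁴.
Centre of pressure: y_p = y_c + I_c/(y_c·A) = 1.8 + 0.792788/(1.8 × 1.9575) = 1.8 + 0.225 = 2.025 m along the plane.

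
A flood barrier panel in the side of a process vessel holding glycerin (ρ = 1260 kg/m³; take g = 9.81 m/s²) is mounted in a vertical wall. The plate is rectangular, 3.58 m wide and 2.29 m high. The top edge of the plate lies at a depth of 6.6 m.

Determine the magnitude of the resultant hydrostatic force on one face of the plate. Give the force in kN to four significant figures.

F ≈ 784.8 kN

γ = ρg = 1260 × 9.81 / 1000 = 12.3606 kN/m³.
The centroid lies 2.29/2 = 1.145 m below the top edge, so the centroid depth is h_c = 6.6 + 1.145 = 7.745 m.
A = 3.58 × 2.29 = 8.1982 m².
Resultant F = γ·h_c·A = 12.3606 × 7.745 × 8.1982 = 784.837 kN.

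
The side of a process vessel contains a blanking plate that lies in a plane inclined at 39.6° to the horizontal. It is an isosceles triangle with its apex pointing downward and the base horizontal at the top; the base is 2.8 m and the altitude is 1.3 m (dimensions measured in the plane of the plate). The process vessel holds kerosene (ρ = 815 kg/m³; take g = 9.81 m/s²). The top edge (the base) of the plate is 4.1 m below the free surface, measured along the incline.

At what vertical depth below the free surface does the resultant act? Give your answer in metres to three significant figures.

γ = ρg = 815 × 9.81 / 1000 = 7.99515 kN/m³.
Let θ = 39.6° be the plate's angle to the horizontal; measure y along the incline from where the plane meets the free surface. Vertical depth h = y·sinθ with sinθ = 0.637424.
With the apex down, the centroid sits h/3 = 1.3/3 = 0.433333 m below the base (the top edge), so y_c = 4.1 + 0.433333 = 4.53333 m and h_c = 4.53333 × 0.637424 = 2.88965 m.
A = ½ × 2.8 × 1.3 = 1.82 m².
Resultant F = γ·h_c·A = 7.99515 × 2.88965 × 1.82 = 42.0478 kN.
I_c = b·h³/36 = 2.8 × 1.3³/36 = 0.170878 m⁴.
Centre of pressure: y_p = y_c + I_c/(y_c·A) = 4.53333 + 0.170878/(4.53333 × 1.82) = 4.53333 + 0.0207108 = 4.55404 m along the plane.
Vertically, h_p = y_p·sinθ = 4.55404 × 0.637424 = 2.90285 m.

h_p = 2.90 m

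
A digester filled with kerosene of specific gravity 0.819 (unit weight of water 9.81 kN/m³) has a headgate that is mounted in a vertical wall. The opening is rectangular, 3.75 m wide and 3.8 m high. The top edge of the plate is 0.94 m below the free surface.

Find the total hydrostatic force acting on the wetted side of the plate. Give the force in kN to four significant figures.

F ≈ 325.2 kN

γ = 0.819 × 9.81 = 8.03439 kN/m³.
The centroid lies 3.8/2 = 1.9 m below the top edge, so the centroid depth is h_c = 0.94 + 1.9 = 2.84 m.
A = 3.75 × 3.8 = 14.25 m².
Resultant F = γ·h_c·A = 8.03439 × 2.84 × 14.25 = 325.152 kN.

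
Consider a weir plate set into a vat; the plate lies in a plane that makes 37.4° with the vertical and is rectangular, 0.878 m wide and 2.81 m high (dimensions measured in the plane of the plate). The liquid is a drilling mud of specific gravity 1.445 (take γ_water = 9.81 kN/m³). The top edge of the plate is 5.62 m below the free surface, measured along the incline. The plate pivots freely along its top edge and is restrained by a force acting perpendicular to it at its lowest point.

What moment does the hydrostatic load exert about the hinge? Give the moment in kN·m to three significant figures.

M ≈ 293 kN·m

γ = 1.445 × 9.81 = 14.17545 kN/m³.
The plate makes 37.4° with the vertical, i.e. θ = 90° − 37.4° = 52.6° to the horizontal. Measuring y along the incline from the free-surface line, vertical depth h = y·sinθ with sinθ = 0.794415.
The centroid lies 2.81/2 = 1.405 m below the top edge, so y_c = 5.62 + 1.405 = 7.025 m and h_c = 7.025 × 0.794415 = 5.58077 m.
A = 0.878 × 2.81 = 2.46718 m².
Resultant F = γ·h_c·A = 14.17545 × 5.58077 × 2.46718 = 195.178 kN.
I_c = b·h³/12 = 0.878 × 2.81³/12 = 1.62342 m⁴.
Centre of pressure: y_p = y_c + I_c/(y_c·A) = 7.025 + 1.62342/(7.025 × 2.46718) = 7.025 + 0.0936664 = 7.11867 m along the plane.
The resultant acts 1.405 + 0.0936664 = 1.49867 m (along the plate) below the hinge at the top edge, so the moment about the hinge is M = F × 1.49867 = 195.178 × 1.49867 = 292.507 kN·m.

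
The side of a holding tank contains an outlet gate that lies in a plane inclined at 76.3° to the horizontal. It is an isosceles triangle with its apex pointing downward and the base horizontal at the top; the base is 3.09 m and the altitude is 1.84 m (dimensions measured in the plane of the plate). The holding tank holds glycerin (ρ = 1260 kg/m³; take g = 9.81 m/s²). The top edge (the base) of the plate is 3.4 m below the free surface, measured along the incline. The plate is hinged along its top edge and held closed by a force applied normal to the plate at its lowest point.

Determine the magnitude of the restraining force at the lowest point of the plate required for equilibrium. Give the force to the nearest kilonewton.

P ≈ 49 kN

γ = ρg = 1260 × 9.81 / 1000 = 12.3606 kN/m³.
Let θ = 76.3° be the plate's angle to the horizontal; measure y along the incline from where the plane meets the free surface. Vertical depth h = y·sinθ with sinθ = 0.971549.
With the apex down, the centroid sits h/3 = 1.84/3 = 0.613333 m below the base (the top edge), so y_c = 3.4 + 0.613333 = 4.01333 m and h_c = 4.01333 × 0.971549 = 3.89915 m.
A = ½ × 3.09 × 1.84 = 2.8428 m².
Resultant F = γ·h_c·A = 12.3606 × 3.89915 × 2.8428 = 137.011 kN.
I_c = b·h³/36 = 3.09 × 1.84³/36 = 0.534699 m⁴.
Centre of pressure: y_p = y_c + I_c/(y_c·A) = 4.01333 + 0.534699/(4.01333 × 2.8428) = 4.01333 + 0.046866 = 4.0602 m along the plane.
The resultant acts 0.613333 + 0.046866 = 0.660199 m (along the plate) below the hinge at the top edge, so the moment about the hinge is M = F × 0.660199 = 137.011 × 0.660199 = 90.4545 kN·m.
A normal force at the bottom, 1.84 m from the hinge, must supply this moment: P = 90.4545/1.84 = 49.1601 kN.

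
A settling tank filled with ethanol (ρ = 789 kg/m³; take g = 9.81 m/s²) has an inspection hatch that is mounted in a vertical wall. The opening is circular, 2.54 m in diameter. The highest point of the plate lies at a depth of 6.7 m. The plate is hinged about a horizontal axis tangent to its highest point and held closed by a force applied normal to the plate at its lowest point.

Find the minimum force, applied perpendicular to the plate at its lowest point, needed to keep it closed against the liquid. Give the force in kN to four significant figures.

P ≈ 162.5 kN

γ = ρg = 789 × 9.81 / 1000 = 7.74009 kN/m³.
The centroid is at the centre, 1.27 m below the top of the plate, so the centroid depth is h_c = 6.7 + 1.27 = 7.97 m.
A = π(1.27)² = 5.06707 m².
Resultant F = γ·h_c·A = 7.74009 × 7.97 × 5.06707 = 312.58 kN.
I_c = πr⁴/4 = π × 1.27⁴/4 = 2.04317 m⁴.
Centre of pressure: y_p = y_c + I_c/(y_c·A) = 7.97 + 2.04317/(7.97 × 5.06707) = 7.97 + 0.0505929 = 8.02059 m along the plane.
The resultant acts 1.27 + 0.0505929 = 1.32059 m (along the plate) below the hinge at the top edge, so the moment about the hinge is M = F × 1.32059 = 312.58 × 1.32059 = 412.79 kN·m.
A normal force at the bottom, 2.54 m from the hinge, must supply this moment: P = 412.79/2.54 = 162.516 kN.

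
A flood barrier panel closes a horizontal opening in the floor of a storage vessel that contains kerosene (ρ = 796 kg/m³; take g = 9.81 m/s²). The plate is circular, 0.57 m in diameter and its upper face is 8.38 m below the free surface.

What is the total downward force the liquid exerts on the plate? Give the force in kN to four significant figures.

γ = ρg = 796 × 9.81 / 1000 = 7.80876 kN/m³.
The plate is horizontal, so pressure is uniform at p = γ·h = 7.80876 × 8.38 = 65.4374 kN/m².
A = π(0.285)² = 0.255176 m².
F = p·A = 65.4374 × 0.255176 = 16.6981 kN.

F ≈ 16.70 kN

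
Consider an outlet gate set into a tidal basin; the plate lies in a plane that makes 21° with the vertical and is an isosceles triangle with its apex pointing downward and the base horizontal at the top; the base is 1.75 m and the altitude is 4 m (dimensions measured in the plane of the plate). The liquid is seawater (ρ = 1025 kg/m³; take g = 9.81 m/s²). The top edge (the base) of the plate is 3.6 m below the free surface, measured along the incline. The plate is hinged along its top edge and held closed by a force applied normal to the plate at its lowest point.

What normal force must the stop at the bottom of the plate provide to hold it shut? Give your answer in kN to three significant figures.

γ = ρg = 1025 × 9.81 / 1000 = 10.05525 kN/m³.
The plate makes 21° with the vertical, i.e. θ = 90° − 21° = 69° to the horizontal. Measuring y along the incline from the free-surface line, vertical depth h = y·sinθ with sinθ = 0.933580.
With the apex down, the centroid sits h/3 = 4/3 = 1.33333 m below the base (the top edge), so y_c = 3.6 + 1.33333 = 4.93333 m and h_c = 4.93333 × 0.933580 = 4.60566 m.
A = ½ × 1.75 × 4 = 3.5 m².
Resultant F = γ·h_c·A = 10.05525 × 4.60566 × 3.5 = 162.089 kN.
I_c = b·h³/36 = 1.75 × 4³/36 = 3.11111 m⁴.
Centre of pressure: y_p = y_c + I_c/(y_c·A) = 4.93333 + 3.11111/(4.93333 × 3.5) = 4.93333 + 0.18018 = 5.11351 m along the plane.
The resultant acts 1.33333 + 0.18018 = 1.51351 m (along the plate) below the hinge at the top edge, so the moment about the hinge is M = F × 1.51351 = 162.089 × 1.51351 = 245.323 kN·m.
A normal force at the bottom, 4 m from the hinge, must supply this moment: P = 245.323/4 = 61.3308 kN.

P ≈ 61.3 kN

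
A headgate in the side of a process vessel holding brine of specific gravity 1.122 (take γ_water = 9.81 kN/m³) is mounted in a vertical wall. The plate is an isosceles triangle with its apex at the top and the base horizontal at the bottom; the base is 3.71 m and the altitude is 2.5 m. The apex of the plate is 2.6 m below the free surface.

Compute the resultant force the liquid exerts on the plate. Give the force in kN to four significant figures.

γ = 1.122 × 9.81 = 11.00682 kN/m³.
With the apex up, the centroid sits 2h/3 = 2 × 2.5/3 = 1.66667 m below the apex, so the centroid depth is h_c = 2.6 + 1.66667 = 4.26667 m.
A = ½ × 3.71 × 2.5 = 4.6375 m².
Resultant F = γ·h_c·A = 11.00682 × 4.26667 × 4.6375 = 217.788 kN.

F ≈ 217.8 kN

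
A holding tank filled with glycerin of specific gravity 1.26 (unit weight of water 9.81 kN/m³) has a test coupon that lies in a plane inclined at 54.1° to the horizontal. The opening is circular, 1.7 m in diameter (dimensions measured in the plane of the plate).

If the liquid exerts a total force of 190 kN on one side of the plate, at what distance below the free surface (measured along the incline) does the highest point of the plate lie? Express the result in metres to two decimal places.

γ = 1.26 × 9.81 = 12.3606 kN/m³.
A = π(0.85)² = 2.2698 m².
From F = γ·h_c·A, the centroid depth is h_c = 190/(12.3606 × 2.2698) = 6.77215 m.
Let θ = 54.1° be the plate's angle to the horizontal; measure y along the incline from where the plane meets the free surface. Vertical depth h = y·sinθ with sinθ = 0.810042.
Along the incline, y_c = h_c/sinθ = 6.77215/0.810042 = 8.36025 m.
The centroid is at the centre, 0.85 m below the top of the plate, so the highest point sits at y_top = 8.36025 − 0.85 = 7.51025 m along the incline.

y_top ≈ 7.51 m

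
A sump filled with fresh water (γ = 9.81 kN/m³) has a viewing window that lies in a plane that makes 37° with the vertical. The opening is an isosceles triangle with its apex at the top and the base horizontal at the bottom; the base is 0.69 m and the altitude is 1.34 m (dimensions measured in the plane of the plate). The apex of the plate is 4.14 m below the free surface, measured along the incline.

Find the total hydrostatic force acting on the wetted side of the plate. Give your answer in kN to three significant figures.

F ≈ 18.2 kN

γ = 9.81 kN/m³.
The plate makes 37° with the vertical, i.e. θ = 90° − 37° = 53° to the horizontal. Measuring y along the incline from the free-surface line, vertical depth h = y·sinθ with sinθ = 0.798636.
With the apex up, the centroid sits 2h/3 = 2 × 1.34/3 = 0.893333 m below the apex, so y_c = 4.14 + 0.893333 = 5.03333 m and h_c = 5.03333 × 0.798636 = 4.0198 m.
A = ½ × 0.69 × 1.34 = 0.4623 m².
Resultant F = γ·h_c·A = 9.81 × 4.0198 × 0.4623 = 18.2304 kN.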